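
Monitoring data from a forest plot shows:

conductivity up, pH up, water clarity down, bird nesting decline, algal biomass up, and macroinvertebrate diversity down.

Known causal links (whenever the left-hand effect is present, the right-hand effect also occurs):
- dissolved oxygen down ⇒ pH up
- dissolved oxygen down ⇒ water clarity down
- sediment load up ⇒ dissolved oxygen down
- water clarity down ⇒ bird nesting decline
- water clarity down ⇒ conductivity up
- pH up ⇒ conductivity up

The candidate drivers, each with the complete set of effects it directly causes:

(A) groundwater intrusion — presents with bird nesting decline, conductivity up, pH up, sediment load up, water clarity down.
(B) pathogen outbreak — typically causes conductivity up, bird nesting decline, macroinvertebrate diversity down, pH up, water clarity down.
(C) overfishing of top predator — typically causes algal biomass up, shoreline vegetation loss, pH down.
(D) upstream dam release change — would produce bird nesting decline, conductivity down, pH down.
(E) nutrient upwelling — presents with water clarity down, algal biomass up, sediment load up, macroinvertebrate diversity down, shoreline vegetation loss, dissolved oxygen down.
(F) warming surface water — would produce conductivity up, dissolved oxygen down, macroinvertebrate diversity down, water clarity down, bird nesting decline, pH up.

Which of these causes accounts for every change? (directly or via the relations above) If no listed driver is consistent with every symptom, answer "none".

E

Checking each candidate against the observations:
(A) groundwater intrusion — conductivity up +; pH up +; water clarity down +; bird nesting decline +; algal biomass up -; macroinvertebrate diversity down -
(B) pathogen outbreak — conductivity up +; pH up +; water clarity down +; bird nesting decline +; algal biomass up -; macroinvertebrate diversity down +
(C) overfishing of top predator — conductivity up -; pH up -; water clarity down -; bird nesting decline -; algal biomass up +; macroinvertebrate diversity down -
(D) upstream dam release change — fails on conductivity up, pH up, water clarity down, algal biomass up, macroinvertebrate diversity down (predicts conductivity down, not conductivity up; predicts pH down, not pH up)
(E) nutrient upwelling — conductivity up + (via water clarity down → conductivity up); pH up + (via dissolved oxygen down → pH up); water clarity down +; bird nesting decline + (via water clarity down → bird nesting decline); algal biomass up +; macroinvertebrate diversity down +
(F) warming surface water — does not account for algal biomass up
Only (E) is consistent with every observation.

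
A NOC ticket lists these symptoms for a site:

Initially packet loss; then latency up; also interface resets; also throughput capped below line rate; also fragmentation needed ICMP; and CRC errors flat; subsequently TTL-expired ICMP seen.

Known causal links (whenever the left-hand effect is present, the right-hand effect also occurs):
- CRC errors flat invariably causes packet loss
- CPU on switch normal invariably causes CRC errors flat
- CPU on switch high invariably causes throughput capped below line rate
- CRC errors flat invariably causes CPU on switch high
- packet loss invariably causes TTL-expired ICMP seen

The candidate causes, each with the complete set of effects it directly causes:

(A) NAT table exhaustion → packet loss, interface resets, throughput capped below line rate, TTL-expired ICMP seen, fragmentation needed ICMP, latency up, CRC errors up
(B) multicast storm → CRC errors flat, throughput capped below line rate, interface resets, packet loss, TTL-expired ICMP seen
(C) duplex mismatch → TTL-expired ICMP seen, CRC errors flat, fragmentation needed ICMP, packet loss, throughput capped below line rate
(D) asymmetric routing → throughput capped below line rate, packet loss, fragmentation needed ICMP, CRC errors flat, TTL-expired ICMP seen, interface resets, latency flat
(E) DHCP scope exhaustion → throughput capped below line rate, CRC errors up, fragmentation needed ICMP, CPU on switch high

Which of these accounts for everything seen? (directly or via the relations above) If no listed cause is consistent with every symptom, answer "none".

Testing each hypothesis:
(A) NAT table exhaustion — packet loss +; latency up +; interface resets +; throughput capped below line rate +; fragmentation needed ICMP +; CRC errors flat -; TTL-expired ICMP seen +
(B) multicast storm — does not account for latency up, fragmentation needed ICMP
(C) duplex mismatch — packet loss +; latency up -; interface resets -; throughput capped below line rate +; fragmentation needed ICMP +; CRC errors flat +; TTL-expired ICMP seen +
(D) asymmetric routing — fails on latency up (predicts latency flat, not latency up)
(E) DHCP scope exhaustion — packet loss -; latency up -; interface resets -; throughput capped below line rate +; fragmentation needed ICMP +; CRC errors flat -; TTL-expired ICMP seen -
Every candidate fails on at least one observation.

none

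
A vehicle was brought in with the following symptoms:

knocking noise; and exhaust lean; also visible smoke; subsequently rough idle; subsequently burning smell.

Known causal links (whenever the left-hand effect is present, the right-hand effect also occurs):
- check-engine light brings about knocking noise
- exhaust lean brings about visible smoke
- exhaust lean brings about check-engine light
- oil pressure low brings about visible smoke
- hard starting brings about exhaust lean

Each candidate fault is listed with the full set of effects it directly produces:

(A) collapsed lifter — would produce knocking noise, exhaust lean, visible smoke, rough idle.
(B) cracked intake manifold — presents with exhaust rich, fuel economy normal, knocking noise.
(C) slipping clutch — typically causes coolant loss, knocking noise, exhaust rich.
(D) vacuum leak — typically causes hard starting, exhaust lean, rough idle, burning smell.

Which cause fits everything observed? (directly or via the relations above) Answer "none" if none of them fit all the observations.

Checking each candidate against the observations:
(A) collapsed lifter — does not account for burning smell
(B) cracked intake manifold — knocking noise +; exhaust lean -; visible smoke -; rough idle -; burning smell -
(C) slipping clutch — knocking noise +; exhaust lean -; visible smoke -; rough idle -; burning smell -
(D) vacuum leak — knocking noise + (through exhaust lean → check-engine light → knocking noise); exhaust lean +; visible smoke + (through exhaust lean → visible smoke); rough idle +; burning smell +
(D) is the only candidate with no mismatches.

D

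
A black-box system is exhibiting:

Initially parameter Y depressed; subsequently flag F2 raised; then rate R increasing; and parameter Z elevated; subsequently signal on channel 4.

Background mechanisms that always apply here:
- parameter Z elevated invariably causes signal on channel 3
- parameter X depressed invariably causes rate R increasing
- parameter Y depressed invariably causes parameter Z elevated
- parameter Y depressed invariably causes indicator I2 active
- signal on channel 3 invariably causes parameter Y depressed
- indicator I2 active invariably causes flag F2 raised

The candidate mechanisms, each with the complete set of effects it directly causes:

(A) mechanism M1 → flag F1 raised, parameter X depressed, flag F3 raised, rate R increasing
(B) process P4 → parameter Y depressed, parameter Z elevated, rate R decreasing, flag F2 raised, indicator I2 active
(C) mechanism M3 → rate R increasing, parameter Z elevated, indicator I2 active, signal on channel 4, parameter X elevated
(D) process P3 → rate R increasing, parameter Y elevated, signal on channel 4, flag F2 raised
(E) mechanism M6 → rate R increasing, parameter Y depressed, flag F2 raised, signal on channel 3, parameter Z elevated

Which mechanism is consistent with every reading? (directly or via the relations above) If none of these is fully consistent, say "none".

Testing each hypothesis:
(A) mechanism M1 — parameter Y depressed miss; flag F2 raised miss; rate R increasing match; parameter Z elevated miss; signal on channel 4 miss
(B) process P4 — parameter Y depressed match; flag F2 raised match; rate R increasing miss; parameter Z elevated match; signal on channel 4 miss
(C) mechanism M3 — parameter Y depressed match (through parameter Z elevated → signal on channel 3 → parameter Y depressed); flag F2 raised match (through indicator I2 active → flag F2 raised); rate R increasing match; parameter Z elevated match; signal on channel 4 match
(D) process P3 — fails on parameter Y depressed, parameter Z elevated (predicts parameter Y elevated, not parameter Y depressed)
(E) mechanism M6 — parameter Y depressed match; flag F2 raised match; rate R increasing match; parameter Z elevated match; signal on channel 4 miss
(C) is the only candidate with no mismatches.

C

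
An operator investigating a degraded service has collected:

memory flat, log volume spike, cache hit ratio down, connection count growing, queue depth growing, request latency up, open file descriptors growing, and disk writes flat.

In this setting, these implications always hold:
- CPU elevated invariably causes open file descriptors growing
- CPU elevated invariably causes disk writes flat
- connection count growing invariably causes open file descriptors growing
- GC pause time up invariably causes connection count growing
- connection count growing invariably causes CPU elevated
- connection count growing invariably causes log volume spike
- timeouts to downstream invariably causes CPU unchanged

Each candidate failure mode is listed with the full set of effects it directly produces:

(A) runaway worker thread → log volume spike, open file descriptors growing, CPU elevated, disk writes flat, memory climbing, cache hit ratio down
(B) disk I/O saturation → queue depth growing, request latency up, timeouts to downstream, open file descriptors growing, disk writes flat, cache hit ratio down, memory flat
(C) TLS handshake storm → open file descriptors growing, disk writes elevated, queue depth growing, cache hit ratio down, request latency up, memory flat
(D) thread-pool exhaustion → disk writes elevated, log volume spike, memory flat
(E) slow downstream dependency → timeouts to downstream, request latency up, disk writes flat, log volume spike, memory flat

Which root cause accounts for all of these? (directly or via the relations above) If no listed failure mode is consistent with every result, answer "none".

none

Checking each candidate against the observations:
(A) runaway worker thread — fails on memory flat, connection count growing, queue depth growing, request latency up (predicts memory climbing, not memory flat)
(B) disk I/O saturation — memory flat yes; log volume spike NO; cache hit ratio down yes; connection count growing NO; queue depth growing yes; request latency up yes; open file descriptors growing yes; disk writes flat yes
(C) TLS handshake storm — fails on log volume spike, connection count growing, disk writes flat (predicts disk writes elevated, not disk writes flat)
(D) thread-pool exhaustion — memory flat yes; log volume spike yes; cache hit ratio down NO; connection count growing NO; queue depth growing NO; request latency up NO; open file descriptors growing NO; disk writes flat NO
(E) slow downstream dependency — memory flat yes; log volume spike yes; cache hit ratio down NO; connection count growing NO; queue depth growing NO; request latency up yes; open file descriptors growing NO; disk writes flat yes
None of the listed candidates fits everything.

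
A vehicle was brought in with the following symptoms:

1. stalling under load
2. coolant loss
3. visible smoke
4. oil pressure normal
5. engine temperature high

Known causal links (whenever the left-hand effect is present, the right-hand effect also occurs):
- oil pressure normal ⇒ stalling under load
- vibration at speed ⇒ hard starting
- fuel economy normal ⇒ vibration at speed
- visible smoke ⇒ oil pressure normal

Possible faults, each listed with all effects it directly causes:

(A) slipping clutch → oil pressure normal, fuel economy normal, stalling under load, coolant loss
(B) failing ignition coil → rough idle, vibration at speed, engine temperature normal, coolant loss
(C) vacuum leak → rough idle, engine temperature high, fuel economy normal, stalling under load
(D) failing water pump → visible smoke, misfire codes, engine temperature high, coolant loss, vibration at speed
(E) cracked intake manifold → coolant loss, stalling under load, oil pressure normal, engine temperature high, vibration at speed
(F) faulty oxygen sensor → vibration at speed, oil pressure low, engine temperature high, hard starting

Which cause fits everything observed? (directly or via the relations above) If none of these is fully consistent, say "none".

Per-candidate check:
(A) slipping clutch — stalling under load +; coolant loss +; visible smoke -; oil pressure normal +; engine temperature high -
(B) failing ignition coil — fails on stalling under load, visible smoke, oil pressure normal, engine temperature high (predicts engine temperature normal, not engine temperature high)
(C) vacuum leak — stalling under load +; coolant loss -; visible smoke -; oil pressure normal -; engine temperature high +
(D) failing water pump — stalling under load + (via visible smoke → oil pressure normal → stalling under load); coolant loss +; visible smoke +; oil pressure normal + (via visible smoke → oil pressure normal); engine temperature high +
(E) cracked intake manifold — stalling under load +; coolant loss +; visible smoke -; oil pressure normal +; engine temperature high +
(F) faulty oxygen sensor — stalling under load -; coolant loss -; visible smoke -; oil pressure normal -; engine temperature high +
Only (D) is consistent with every observation.

D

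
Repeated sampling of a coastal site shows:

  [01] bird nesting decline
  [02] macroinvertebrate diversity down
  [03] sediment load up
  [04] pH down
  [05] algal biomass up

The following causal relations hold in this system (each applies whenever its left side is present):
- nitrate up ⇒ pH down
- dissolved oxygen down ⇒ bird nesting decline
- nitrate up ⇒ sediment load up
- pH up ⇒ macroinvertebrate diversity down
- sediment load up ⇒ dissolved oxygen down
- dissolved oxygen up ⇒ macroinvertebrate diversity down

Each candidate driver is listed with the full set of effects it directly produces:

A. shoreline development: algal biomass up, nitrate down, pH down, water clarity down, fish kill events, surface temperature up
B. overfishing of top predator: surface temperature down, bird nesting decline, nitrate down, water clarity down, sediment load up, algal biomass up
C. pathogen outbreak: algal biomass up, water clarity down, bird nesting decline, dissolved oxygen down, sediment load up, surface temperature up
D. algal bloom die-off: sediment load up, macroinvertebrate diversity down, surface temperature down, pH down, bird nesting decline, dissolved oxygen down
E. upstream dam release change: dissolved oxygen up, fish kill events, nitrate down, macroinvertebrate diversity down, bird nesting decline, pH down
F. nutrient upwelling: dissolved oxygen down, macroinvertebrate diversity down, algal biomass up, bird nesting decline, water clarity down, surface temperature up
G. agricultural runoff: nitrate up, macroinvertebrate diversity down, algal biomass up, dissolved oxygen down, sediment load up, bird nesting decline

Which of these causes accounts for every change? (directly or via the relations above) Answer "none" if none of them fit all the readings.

G

Per-candidate check:
(A) shoreline development — does not account for bird nesting decline, macroinvertebrate diversity down, sediment load up
(B) overfishing of top predator — bird nesting decline match; macroinvertebrate diversity down miss; sediment load up match; pH down miss; algal biomass up match
(C) pathogen outbreak — bird nesting decline match; macroinvertebrate diversity down miss; sediment load up match; pH down miss; algal biomass up match
(D) algal bloom die-off — bird nesting decline match; macroinvertebrate diversity down match; sediment load up match; pH down match; algal biomass up miss
(E) upstream dam release change — bird nesting decline match; macroinvertebrate diversity down match; sediment load up miss; pH down match; algal biomass up miss
(F) nutrient upwelling — bird nesting decline match; macroinvertebrate diversity down match; sediment load up miss; pH down miss; algal biomass up match
(G) agricultural runoff — bird nesting decline match; macroinvertebrate diversity down match; sediment load up match; pH down match (via nitrate up → pH down); algal biomass up match
(G) is the only candidate with no mismatches.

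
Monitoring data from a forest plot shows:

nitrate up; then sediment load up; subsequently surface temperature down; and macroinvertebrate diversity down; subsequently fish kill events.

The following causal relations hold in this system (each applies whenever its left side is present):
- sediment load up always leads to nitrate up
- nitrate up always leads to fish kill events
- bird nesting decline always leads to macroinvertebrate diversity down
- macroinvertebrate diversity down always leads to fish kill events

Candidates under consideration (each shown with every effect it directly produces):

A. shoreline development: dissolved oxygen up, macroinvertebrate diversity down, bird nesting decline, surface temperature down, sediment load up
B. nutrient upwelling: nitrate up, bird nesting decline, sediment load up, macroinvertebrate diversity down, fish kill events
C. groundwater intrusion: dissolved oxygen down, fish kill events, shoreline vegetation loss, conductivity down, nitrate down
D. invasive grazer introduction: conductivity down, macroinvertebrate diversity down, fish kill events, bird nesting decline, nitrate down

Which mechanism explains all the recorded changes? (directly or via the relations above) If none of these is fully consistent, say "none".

A

Per-candidate check:
(A) shoreline development — accounts for every observation (nitrate up through sediment load up → nitrate up)
(B) nutrient upwelling — nitrate up match; sediment load up match; surface temperature down miss; macroinvertebrate diversity down match; fish kill events match
(C) groundwater intrusion — nitrate up miss; sediment load up miss; surface temperature down miss; macroinvertebrate diversity down miss; fish kill events match
(D) invasive grazer introduction — fails on nitrate up, sediment load up, surface temperature down (predicts nitrate down, not nitrate up)
Only (A) is consistent with every observation.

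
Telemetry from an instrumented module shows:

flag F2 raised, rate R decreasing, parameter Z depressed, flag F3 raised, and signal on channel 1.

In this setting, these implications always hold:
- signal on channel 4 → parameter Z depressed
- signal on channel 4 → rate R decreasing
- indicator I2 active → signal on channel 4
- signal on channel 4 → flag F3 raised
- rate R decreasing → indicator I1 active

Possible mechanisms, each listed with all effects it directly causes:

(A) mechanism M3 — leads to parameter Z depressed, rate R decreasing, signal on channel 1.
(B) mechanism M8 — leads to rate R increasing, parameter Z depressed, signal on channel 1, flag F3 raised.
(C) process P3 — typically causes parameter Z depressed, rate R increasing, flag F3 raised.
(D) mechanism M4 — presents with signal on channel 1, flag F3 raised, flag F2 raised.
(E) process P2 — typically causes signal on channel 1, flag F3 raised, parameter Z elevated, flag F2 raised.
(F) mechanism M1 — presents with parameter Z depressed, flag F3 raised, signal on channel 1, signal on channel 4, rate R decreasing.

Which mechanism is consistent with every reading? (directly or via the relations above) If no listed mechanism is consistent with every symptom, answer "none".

none

Checking each candidate against the observations:
(A) mechanism M3 — does not account for flag F2 raised, flag F3 raised
(B) mechanism M8 — fails on flag F2 raised, rate R decreasing (predicts rate R increasing, not rate R decreasing)
(C) process P3 — flag F2 raised ✗; rate R decreasing ✗; parameter Z depressed ✓; flag F3 raised ✓; signal on channel 1 ✗
(D) mechanism M4 — flag F2 raised ✓; rate R decreasing ✗; parameter Z depressed ✗; flag F3 raised ✓; signal on channel 1 ✓
(E) process P2 — fails on rate R decreasing, parameter Z depressed (predicts parameter Z elevated, not parameter Z depressed)
(F) mechanism M1 — does not account for flag F2 raised
None of the listed candidates fits everything.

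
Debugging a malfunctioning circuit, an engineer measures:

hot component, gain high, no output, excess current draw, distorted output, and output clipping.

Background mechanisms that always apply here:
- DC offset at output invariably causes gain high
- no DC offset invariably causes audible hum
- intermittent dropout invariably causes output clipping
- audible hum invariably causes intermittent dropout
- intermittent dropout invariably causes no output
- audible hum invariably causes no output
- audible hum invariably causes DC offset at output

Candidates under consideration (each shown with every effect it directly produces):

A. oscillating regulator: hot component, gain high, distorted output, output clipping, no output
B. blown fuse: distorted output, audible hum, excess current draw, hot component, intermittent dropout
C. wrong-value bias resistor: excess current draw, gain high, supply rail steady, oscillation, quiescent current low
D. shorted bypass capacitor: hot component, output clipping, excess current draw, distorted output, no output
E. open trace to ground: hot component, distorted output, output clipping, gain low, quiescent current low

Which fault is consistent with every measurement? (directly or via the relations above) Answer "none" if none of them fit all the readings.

B

For each candidate, compare predicted effects to what was observed:
(A) oscillating regulator — does not account for excess current draw
(B) blown fuse — accounts for every observation (gain high through audible hum → DC offset at output → gain high)
(C) wrong-value bias resistor — hot component ✗; gain high ✓; no output ✗; excess current draw ✓; distorted output ✗; output clipping ✗
(D) shorted bypass capacitor — does not account for gain high
(E) open trace to ground — fails on gain high, no output, excess current draw (predicts gain low, not gain high)
(B) alone accounts for all the evidence.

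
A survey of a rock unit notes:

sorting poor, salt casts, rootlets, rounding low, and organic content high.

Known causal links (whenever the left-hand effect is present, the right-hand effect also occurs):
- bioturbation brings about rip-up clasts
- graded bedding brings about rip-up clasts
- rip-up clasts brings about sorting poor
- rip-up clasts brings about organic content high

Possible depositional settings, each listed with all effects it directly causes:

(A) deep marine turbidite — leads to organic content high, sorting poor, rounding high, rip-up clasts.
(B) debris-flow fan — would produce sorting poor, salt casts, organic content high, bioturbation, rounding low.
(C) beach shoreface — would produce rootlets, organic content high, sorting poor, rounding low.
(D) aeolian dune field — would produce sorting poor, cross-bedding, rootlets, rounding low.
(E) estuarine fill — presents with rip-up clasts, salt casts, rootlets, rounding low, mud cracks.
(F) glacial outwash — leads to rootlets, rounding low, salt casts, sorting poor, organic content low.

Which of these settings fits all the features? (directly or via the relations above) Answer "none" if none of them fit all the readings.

E

Per-candidate check:
(A) deep marine turbidite — sorting poor ✓; salt casts ✗; rootlets ✗; rounding low ✗; organic content high ✓
(B) debris-flow fan — sorting poor ✓; salt casts ✓; rootlets ✗; rounding low ✓; organic content high ✓
(C) beach shoreface — sorting poor ✓; salt casts ✗; rootlets ✓; rounding low ✓; organic content high ✓
(D) aeolian dune field — does not account for salt casts, organic content high
(E) estuarine fill — accounts for every observation (sorting poor via rip-up clasts → sorting poor)
(F) glacial outwash — sorting poor ✓; salt casts ✓; rootlets ✓; rounding low ✓; organic content high ✗
(E) alone accounts for all the evidence.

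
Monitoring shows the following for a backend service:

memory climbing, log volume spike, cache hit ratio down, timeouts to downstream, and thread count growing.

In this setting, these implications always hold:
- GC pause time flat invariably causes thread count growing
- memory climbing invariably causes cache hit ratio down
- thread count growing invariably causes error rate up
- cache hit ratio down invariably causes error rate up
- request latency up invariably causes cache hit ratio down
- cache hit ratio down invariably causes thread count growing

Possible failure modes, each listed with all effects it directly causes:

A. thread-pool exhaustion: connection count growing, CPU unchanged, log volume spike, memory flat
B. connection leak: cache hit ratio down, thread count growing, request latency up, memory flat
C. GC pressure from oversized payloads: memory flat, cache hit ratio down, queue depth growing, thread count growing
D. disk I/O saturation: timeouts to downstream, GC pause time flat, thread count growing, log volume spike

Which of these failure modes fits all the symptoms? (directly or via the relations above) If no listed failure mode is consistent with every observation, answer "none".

Testing each hypothesis:
(A) thread-pool exhaustion — memory climbing -; log volume spike +; cache hit ratio down -; timeouts to downstream -; thread count growing -
(B) connection leak — fails on memory climbing, log volume spike, timeouts to downstream (predicts memory flat, not memory climbing)
(C) GC pressure from oversized payloads — fails on memory climbing, log volume spike, timeouts to downstream (predicts memory flat, not memory climbing)
(D) disk I/O saturation — does not account for memory climbing, cache hit ratio down
No candidate is consistent with all observations.

none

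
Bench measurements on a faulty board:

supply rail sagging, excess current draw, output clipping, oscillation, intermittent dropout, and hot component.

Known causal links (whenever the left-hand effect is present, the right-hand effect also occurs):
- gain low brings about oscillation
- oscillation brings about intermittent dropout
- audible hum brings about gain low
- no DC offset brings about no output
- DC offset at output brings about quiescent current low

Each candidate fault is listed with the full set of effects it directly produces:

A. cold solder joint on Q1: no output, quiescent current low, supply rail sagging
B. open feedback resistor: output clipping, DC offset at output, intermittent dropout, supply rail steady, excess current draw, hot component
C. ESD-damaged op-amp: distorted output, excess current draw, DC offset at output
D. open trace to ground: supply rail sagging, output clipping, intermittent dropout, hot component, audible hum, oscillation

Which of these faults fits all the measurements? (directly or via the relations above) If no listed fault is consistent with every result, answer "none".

none

Per-candidate check:
(A) cold solder joint on Q1 — does not account for excess current draw, output clipping, oscillation, intermittent dropout, hot component
(B) open feedback resistor — supply rail sagging -; excess current draw +; output clipping +; oscillation -; intermittent dropout +; hot component +
(C) ESD-damaged op-amp — supply rail sagging -; excess current draw +; output clipping -; oscillation -; intermittent dropout -; hot component -
(D) open trace to ground — does not account for excess current draw
No candidate is consistent with all observations.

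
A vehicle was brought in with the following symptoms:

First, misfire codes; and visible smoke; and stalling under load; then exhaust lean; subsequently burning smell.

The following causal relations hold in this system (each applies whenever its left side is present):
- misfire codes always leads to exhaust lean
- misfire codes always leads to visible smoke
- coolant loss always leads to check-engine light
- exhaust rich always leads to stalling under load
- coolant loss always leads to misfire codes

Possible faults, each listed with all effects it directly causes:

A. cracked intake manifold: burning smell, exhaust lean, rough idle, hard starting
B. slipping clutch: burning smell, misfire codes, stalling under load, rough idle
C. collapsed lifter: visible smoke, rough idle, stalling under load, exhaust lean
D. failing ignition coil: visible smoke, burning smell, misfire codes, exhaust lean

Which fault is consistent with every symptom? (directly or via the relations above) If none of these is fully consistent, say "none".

Testing each hypothesis:
(A) cracked intake manifold — does not account for misfire codes, visible smoke, stalling under load
(B) slipping clutch — misfire codes match; visible smoke match (by misfire codes → visible smoke); stalling under load match; exhaust lean match (by misfire codes → exhaust lean); burning smell match
(C) collapsed lifter — misfire codes miss; visible smoke match; stalling under load match; exhaust lean match; burning smell miss
(D) failing ignition coil — misfire codes match; visible smoke match; stalling under load miss; exhaust lean match; burning smell match
(B) alone accounts for all the evidence.

B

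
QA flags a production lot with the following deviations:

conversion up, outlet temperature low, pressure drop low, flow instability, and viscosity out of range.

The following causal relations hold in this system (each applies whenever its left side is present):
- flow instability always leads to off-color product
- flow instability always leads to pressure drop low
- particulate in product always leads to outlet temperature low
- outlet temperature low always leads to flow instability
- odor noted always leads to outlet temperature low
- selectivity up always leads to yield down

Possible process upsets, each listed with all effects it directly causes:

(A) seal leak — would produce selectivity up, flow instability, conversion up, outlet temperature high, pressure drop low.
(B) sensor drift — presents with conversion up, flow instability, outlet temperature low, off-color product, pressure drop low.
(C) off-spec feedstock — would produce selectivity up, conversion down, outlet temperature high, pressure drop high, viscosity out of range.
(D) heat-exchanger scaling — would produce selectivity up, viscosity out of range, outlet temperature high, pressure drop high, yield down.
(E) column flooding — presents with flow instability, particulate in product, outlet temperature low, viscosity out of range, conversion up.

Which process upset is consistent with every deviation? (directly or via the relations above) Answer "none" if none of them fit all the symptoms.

Testing each hypothesis:
(A) seal leak — fails on outlet temperature low, viscosity out of range (predicts outlet temperature high, not outlet temperature low)
(B) sensor drift — conversion up +; outlet temperature low +; pressure drop low +; flow instability +; viscosity out of range -
(C) off-spec feedstock — conversion up -; outlet temperature low -; pressure drop low -; flow instability -; viscosity out of range +
(D) heat-exchanger scaling — fails on conversion up, outlet temperature low, pressure drop low, flow instability (predicts outlet temperature high, not outlet temperature low; predicts pressure drop high, not pressure drop low)
(E) column flooding — conversion up +; outlet temperature low +; pressure drop low + (by flow instability → pressure drop low); flow instability +; viscosity out of range +
(E) is the only candidate with no mismatches.

E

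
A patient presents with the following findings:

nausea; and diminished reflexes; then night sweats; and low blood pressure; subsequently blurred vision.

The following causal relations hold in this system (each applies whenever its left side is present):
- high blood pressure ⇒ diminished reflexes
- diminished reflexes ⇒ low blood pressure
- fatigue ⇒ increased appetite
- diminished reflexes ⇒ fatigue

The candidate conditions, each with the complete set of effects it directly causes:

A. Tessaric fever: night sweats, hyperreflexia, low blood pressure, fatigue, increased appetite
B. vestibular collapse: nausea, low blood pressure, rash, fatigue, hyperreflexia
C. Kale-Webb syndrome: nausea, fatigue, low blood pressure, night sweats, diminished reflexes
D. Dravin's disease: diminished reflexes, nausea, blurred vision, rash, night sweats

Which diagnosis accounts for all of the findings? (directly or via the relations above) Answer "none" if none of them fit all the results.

Checking each candidate against the observations:
(A) Tessaric fever — fails on nausea, diminished reflexes, blurred vision (predicts hyperreflexia, not diminished reflexes)
(B) vestibular collapse — fails on diminished reflexes, night sweats, blurred vision (predicts hyperreflexia, not diminished reflexes)
(C) Kale-Webb syndrome — nausea yes; diminished reflexes yes; night sweats yes; low blood pressure yes; blurred vision NO
(D) Dravin's disease — accounts for every observation (low blood pressure by diminished reflexes → low blood pressure)
(D) alone accounts for all the evidence.

D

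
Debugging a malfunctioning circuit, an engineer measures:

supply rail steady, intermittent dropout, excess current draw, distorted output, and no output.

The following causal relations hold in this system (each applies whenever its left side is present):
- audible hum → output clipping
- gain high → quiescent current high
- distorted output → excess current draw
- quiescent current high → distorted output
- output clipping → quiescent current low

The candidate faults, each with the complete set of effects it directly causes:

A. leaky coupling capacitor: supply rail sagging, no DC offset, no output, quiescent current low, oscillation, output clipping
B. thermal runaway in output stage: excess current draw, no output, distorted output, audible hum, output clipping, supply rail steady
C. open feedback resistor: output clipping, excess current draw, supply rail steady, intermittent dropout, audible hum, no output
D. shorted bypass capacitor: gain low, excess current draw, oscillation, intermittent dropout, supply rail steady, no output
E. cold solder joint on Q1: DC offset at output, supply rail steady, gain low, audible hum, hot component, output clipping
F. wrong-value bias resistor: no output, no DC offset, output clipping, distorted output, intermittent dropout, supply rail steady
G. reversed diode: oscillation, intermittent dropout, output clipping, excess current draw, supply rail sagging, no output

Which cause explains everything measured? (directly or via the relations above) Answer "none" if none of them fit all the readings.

Per-candidate check:
(A) leaky coupling capacitor — fails on supply rail steady, intermittent dropout, excess current draw, distorted output (predicts supply rail sagging, not supply rail steady)
(B) thermal runaway in output stage — supply rail steady +; intermittent dropout -; excess current draw +; distorted output +; no output +
(C) open feedback resistor — does not account for distorted output
(D) shorted bypass capacitor — supply rail steady +; intermittent dropout +; excess current draw +; distorted output -; no output +
(E) cold solder joint on Q1 — supply rail steady +; intermittent dropout -; excess current draw -; distorted output -; no output -
(F) wrong-value bias resistor — supply rail steady +; intermittent dropout +; excess current draw + (through distorted output → excess current draw); distorted output +; no output +
(G) reversed diode — fails on supply rail steady, distorted output (predicts supply rail sagging, not supply rail steady)
(F) is the only candidate with no mismatches.

F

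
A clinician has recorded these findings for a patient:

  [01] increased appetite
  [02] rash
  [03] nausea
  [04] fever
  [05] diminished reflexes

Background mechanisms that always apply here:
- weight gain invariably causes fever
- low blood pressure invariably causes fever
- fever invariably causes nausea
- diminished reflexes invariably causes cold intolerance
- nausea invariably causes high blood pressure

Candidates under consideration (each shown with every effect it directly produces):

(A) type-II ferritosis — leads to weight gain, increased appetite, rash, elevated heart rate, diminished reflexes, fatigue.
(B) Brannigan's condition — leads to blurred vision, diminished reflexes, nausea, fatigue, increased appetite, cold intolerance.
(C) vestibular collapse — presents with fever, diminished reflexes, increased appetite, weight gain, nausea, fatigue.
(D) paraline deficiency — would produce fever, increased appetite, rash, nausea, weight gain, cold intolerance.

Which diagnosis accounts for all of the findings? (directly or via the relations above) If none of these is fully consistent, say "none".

A

For each candidate, compare predicted effects to what was observed:
(A) type-II ferritosis — increased appetite match; rash match; nausea match (by weight gain → fever → nausea); fever match (by weight gain → fever); diminished reflexes match
(B) Brannigan's condition — increased appetite match; rash miss; nausea match; fever miss; diminished reflexes match
(C) vestibular collapse — increased appetite match; rash miss; nausea match; fever match; diminished reflexes match
(D) paraline deficiency — increased appetite match; rash match; nausea match; fever match; diminished reflexes miss
(A) is the only candidate with no mismatches.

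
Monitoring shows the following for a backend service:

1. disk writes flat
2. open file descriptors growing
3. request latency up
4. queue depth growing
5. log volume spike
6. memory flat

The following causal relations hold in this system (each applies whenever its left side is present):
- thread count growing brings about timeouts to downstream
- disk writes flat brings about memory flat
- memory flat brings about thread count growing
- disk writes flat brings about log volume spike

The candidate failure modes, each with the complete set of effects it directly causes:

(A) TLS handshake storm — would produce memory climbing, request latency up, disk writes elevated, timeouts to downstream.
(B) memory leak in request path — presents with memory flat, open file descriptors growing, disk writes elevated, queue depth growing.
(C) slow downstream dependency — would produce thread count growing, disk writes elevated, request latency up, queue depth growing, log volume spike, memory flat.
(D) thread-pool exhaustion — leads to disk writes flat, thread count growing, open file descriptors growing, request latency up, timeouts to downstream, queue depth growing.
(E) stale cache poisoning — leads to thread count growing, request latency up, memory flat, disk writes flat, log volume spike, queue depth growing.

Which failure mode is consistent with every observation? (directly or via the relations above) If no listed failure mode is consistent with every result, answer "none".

D

Checking each candidate against the observations:
(A) TLS handshake storm — fails on disk writes flat, open file descriptors growing, queue depth growing, log volume spike, memory flat (predicts disk writes elevated, not disk writes flat; predicts memory climbing, not memory flat)
(B) memory leak in request path — fails on disk writes flat, request latency up, log volume spike (predicts disk writes elevated, not disk writes flat)
(C) slow downstream dependency — disk writes flat -; open file descriptors growing -; request latency up +; queue depth growing +; log volume spike +; memory flat +
(D) thread-pool exhaustion — disk writes flat +; open file descriptors growing +; request latency up +; queue depth growing +; log volume spike + (via disk writes flat → log volume spike); memory flat + (via disk writes flat → memory flat)
(E) stale cache poisoning — does not account for open file descriptors growing
Only (D) is consistent with every observation.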